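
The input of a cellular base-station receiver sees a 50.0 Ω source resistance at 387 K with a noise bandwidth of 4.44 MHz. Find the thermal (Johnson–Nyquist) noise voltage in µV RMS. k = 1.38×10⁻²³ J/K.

V_n = √(4kTRB)
4kTRB = 4 × 1.38×10⁻²³ × 387 × 5.00×10¹ × 4.44×10⁶ = 4.74×10⁻¹² V²
V_n = √(4.74×10⁻¹²) = 2.18×10⁻⁶ V = 2.18 µV

2.18 µV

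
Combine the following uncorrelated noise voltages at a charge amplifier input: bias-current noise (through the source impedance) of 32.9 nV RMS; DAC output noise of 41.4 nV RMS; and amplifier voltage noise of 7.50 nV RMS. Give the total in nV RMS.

Uncorrelated sources add in power (mean-square): V_tot = √(ΣV_i²)
V_tot = √[(3.29×10⁻⁸)² + (4.14×10⁻⁸)² + (7.50×10⁻⁹)²] = 5.34×10⁻⁸ V = 53.4 nV

53.4 nV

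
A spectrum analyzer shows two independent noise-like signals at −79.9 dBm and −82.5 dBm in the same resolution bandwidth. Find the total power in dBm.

−78.0 dBm

Convert to linear, add, convert back:
P₁ = 1.02×10⁻¹¹ W, P₂ = 5.62×10⁻¹² W
P_tot = 1.59×10⁻¹¹ W → 10 log₁₀(P_tot / 10⁻³) = −78.0 dBm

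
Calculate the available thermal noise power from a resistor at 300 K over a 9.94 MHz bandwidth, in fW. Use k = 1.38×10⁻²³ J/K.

41.2 fW

P_n = kTB = 1.38×10⁻²³ × 300 × 9.94×10⁶ = 4.12×10⁻¹⁴ W = 41.2 fW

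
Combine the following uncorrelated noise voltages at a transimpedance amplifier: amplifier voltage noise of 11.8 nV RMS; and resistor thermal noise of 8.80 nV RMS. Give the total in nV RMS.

Uncorrelated sources add in power (mean-square): V_tot = √(ΣV_i²)
V_tot = √[(1.18×10⁻⁸)² + (8.80×10⁻⁹)²] = 1.47×10⁻⁸ V = 14.7 nV

14.7 nV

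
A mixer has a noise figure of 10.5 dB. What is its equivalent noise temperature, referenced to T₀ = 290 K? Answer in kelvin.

F = 10^(10.5/10) = 11.2202
T_e = (F − 1)·T₀ = (11.2202 − 1) × 290 = 2964 K

2964 K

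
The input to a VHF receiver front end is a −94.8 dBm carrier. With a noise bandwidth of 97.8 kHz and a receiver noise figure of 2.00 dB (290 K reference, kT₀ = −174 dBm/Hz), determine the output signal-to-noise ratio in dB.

Noise floor: N = −174 + 10 log₁₀(B) + NF
10 log₁₀(9.78×10⁴) = 49.9 dB
N = −174 + 49.9 + 2.00 = −122.10 dBm
SNR = P_sig − N = −94.8 − (−122.10) = 27.30 dB → 27.3 dB

27.3 dB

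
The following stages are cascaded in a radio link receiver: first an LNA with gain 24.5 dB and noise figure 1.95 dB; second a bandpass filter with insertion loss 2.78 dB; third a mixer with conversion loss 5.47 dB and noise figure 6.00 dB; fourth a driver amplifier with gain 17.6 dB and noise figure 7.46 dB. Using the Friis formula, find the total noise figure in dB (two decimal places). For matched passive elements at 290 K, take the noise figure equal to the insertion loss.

Convert to linear (a loss of L dB is a gain of −L dB): F_i = 10^(NF_i/10), G_i = 10^(G_i,dB/10)
  Stage 1: F_1 = 10^(1.95/10) = 1.567, G_1 = 10^(24.5/10) = 281.8
  Stage 2: F_2 = 10^(2.78/10) = 1.897, G_2 = 10^(−2.78/10) = 0.5272
  Stage 3: F_3 = 10^(6.00/10) = 3.981, G_3 = 10^(−5.47/10) = 0.2838
  Stage 4: F_4 = 10^(7.46/10) = 5.572, G_4 = 10^(17.6/10) = 57.54
Friis cascade:
  F = 1.567 + (1.897 − 1)/281.8 + (3.981 − 1)/148.6 + (5.572 − 1)/42.17 = 1.698
NF = 10 log₁₀(1.698) = 2.30 dB

2.30 dB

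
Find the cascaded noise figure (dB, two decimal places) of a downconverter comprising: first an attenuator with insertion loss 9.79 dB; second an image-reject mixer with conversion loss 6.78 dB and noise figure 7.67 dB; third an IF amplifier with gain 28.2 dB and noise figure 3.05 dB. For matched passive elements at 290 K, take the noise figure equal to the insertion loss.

20.08 dB

Convert to linear (a loss of L dB is a gain of −L dB): F_i = 10^(NF_i/10), G_i = 10^(G_i,dB/10)
  Stage 1: F_1 = 10^(9.79/10) = 9.528, G_1 = 10^(−9.79/10) = 0.1050
  Stage 2: F_2 = 10^(7.67/10) = 5.848, G_2 = 10^(−6.78/10) = 0.2099
  Stage 3: F_3 = 10^(3.05/10) = 2.018, G_3 = 10^(28.2/10) = 660.7
Friis cascade:
  F = 9.528 + (5.848 − 1)/0.1050 + (2.018 − 1)/0.02203 = 101.9
NF = 10 log₁₀(101.9) = 20.08 dB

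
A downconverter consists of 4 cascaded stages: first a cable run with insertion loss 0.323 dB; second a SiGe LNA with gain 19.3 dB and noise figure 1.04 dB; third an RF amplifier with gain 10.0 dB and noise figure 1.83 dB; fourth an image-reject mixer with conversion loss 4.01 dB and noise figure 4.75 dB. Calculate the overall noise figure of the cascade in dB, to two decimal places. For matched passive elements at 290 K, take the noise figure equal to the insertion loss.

Convert to linear (a loss of L dB is a gain of −L dB): F_i = 10^(NF_i/10), G_i = 10^(G_i,dB/10)
  Stage 1: F_1 = 10^(0.323/10) = 1.077, G_1 = 10^(−0.323/10) = 0.9283
  Stage 2: F_2 = 10^(1.04/10) = 1.271, G_2 = 10^(19.3/10) = 85.11
  Stage 3: F_3 = 10^(1.83/10) = 1.524, G_3 = 10^(10.0/10) = 10.00
  Stage 4: F_4 = 10^(4.75/10) = 2.985, G_4 = 10^(−4.01/10) = 0.3972
Friis cascade:
  F = 1.077 + (1.271 − 1)/0.9283 + (1.524 − 1)/79.01 + (2.985 − 1)/790.1 = 1.378
NF = 10 log₁₀(1.378) = 1.39 dB

1.39 dB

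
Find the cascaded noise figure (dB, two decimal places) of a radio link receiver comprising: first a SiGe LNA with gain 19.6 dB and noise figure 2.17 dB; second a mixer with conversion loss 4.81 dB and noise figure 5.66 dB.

2.25 dB

Convert to linear (a loss of L dB is a gain of −L dB): F_i = 10^(NF_i/10), G_i = 10^(G_i,dB/10)
  Stage 1: F_1 = 10^(2.17/10) = 1.648, G_1 = 10^(19.6/10) = 91.20
  Stage 2: F_2 = 10^(5.66/10) = 3.681, G_2 = 10^(−4.81/10) = 0.3304
Friis cascade:
  F = 1.648 + (3.681 − 1)/91.20 = 1.678
NF = 10 log₁₀(1.678) = 2.25 dB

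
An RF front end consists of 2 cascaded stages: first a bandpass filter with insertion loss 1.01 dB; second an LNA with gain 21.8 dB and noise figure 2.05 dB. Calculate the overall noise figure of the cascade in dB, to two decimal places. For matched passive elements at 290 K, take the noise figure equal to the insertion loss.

Convert to linear (a loss of L dB is a gain of −L dB): F_i = 10^(NF_i/10), G_i = 10^(G_i,dB/10)
  Stage 1: F_1 = 10^(1.01/10) = 1.262, G_1 = 10^(−1.01/10) = 0.7925
  Stage 2: F_2 = 10^(2.05/10) = 1.603, G_2 = 10^(21.8/10) = 151.4
Friis cascade:
  F = 1.262 + (1.603 − 1)/0.7925 = 2.023
NF = 10 log₁₀(2.023) = 3.06 dB

3.06 dB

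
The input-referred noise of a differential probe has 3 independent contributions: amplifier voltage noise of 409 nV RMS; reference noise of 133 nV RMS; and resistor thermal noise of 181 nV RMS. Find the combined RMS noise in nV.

Uncorrelated sources add in power (mean-square): V_tot = √(ΣV_i²)
V_tot = √[(4.09×10⁻⁷)² + (1.33×10⁻⁷)² + (1.81×10⁻⁷)²] = 4.67×10⁻⁷ V = 467 nV

467 nV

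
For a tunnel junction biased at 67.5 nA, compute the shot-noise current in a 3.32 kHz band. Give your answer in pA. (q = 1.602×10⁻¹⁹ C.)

I_n = √(2qI·B)
2qI·B = 2 × 1.602×10⁻¹⁹ × 6.75×10⁻⁸ × 3.32×10³ = 7.18×10⁻²³ A²
I_n = √(7.18×10⁻²³) = 8.47×10⁻¹² A = 8.47 pA

8.47 pA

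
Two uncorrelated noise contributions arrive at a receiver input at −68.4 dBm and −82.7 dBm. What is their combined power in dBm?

−68.2 dBm

Convert to linear, add, convert back:
P₁ = 1.45×10⁻¹⁰ W, P₂ = 5.37×10⁻¹² W
P_tot = 1.50×10⁻¹⁰ W → 10 log₁₀(P_tot / 10⁻³) = −68.2 dBm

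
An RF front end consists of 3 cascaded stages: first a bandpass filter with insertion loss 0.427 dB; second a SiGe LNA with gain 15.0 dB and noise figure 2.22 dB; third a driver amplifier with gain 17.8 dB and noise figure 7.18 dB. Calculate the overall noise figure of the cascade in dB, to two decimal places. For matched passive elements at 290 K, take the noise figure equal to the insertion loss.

Convert to linear (a loss of L dB is a gain of −L dB): F_i = 10^(NF_i/10), G_i = 10^(G_i,dB/10)
  Stage 1: F_1 = 10^(0.427/10) = 1.103, G_1 = 10^(−0.427/10) = 0.9064
  Stage 2: F_2 = 10^(2.22/10) = 1.667, G_2 = 10^(15.0/10) = 31.62
  Stage 3: F_3 = 10^(7.18/10) = 5.224, G_3 = 10^(17.8/10) = 60.26
Friis cascade:
  F = 1.103 + (1.667 − 1)/0.9064 + (5.224 − 1)/28.66 = 1.987
NF = 10 log₁₀(1.987) = 2.98 dB

2.98 dB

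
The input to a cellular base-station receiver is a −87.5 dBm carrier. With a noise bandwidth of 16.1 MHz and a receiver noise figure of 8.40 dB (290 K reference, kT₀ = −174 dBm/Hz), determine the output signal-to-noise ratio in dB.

Noise floor: N = −174 + 10 log₁₀(B) + NF
10 log₁₀(1.61×10⁷) = 72.07 dB
N = −174 + 72.07 + 8.40 = −93.53 dBm
SNR = P_sig − N = −87.5 − (−93.53) = 6.03 dB → 6.0 dB

6.0 dB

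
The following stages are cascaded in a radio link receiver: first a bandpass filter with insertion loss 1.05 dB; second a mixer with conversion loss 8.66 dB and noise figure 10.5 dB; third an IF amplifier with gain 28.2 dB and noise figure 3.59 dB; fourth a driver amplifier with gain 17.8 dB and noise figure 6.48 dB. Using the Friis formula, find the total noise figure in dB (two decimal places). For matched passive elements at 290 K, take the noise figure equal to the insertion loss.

Convert to linear (a loss of L dB is a gain of −L dB): F_i = 10^(NF_i/10), G_i = 10^(G_i,dB/10)
  Stage 1: F_1 = 10^(1.05/10) = 1.274, G_1 = 10^(−1.05/10) = 0.7852
  Stage 2: F_2 = 10^(10.5/10) = 11.22, G_2 = 10^(−8.66/10) = 0.1361
  Stage 3: F_3 = 10^(3.59/10) = 2.286, G_3 = 10^(28.2/10) = 660.7
  Stage 4: F_4 = 10^(6.48/10) = 4.446, G_4 = 10^(17.8/10) = 60.26
Friis cascade:
  F = 1.274 + (11.22 − 1)/0.7852 + (2.286 − 1)/0.1069 + (4.446 − 1)/70.63 = 26.36
NF = 10 log₁₀(26.36) = 14.21 dB

14.21 dB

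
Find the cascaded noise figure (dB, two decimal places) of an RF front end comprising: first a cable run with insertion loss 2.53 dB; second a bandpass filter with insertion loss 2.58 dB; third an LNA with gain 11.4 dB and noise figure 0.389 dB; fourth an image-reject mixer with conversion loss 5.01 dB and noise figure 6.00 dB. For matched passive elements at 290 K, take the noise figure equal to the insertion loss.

6.28 dB

Convert to linear (a loss of L dB is a gain of −L dB): F_i = 10^(NF_i/10), G_i = 10^(G_i,dB/10)
  Stage 1: F_1 = 10^(2.53/10) = 1.791, G_1 = 10^(−2.53/10) = 0.5585
  Stage 2: F_2 = 10^(2.58/10) = 1.811, G_2 = 10^(−2.58/10) = 0.5521
  Stage 3: F_3 = 10^(0.389/10) = 1.094, G_3 = 10^(11.4/10) = 13.80
  Stage 4: F_4 = 10^(6.00/10) = 3.981, G_4 = 10^(−5.01/10) = 0.3155
Friis cascade:
  F = 1.791 + (1.811 − 1)/0.5585 + (1.094 − 1)/0.3083 + (3.981 − 1)/4.256 = 4.248
NF = 10 log₁₀(4.248) = 6.28 dB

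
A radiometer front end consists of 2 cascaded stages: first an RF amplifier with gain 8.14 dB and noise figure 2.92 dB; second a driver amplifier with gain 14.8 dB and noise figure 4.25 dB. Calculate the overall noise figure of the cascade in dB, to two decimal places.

Convert to linear (a loss of L dB is a gain of −L dB): F_i = 10^(NF_i/10), G_i = 10^(G_i,dB/10)
  Stage 1: F_1 = 10^(2.92/10) = 1.959, G_1 = 10^(8.14/10) = 6.516
  Stage 2: F_2 = 10^(4.25/10) = 2.661, G_2 = 10^(14.8/10) = 30.20
Friis cascade:
  F = 1.959 + (2.661 − 1)/6.516 = 2.214
NF = 10 log₁₀(2.214) = 3.45 dB

3.45 dB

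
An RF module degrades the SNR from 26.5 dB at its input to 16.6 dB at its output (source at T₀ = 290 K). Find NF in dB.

9.9 dB

NF (dB) = SNR_in(dB) − SNR_out(dB) when the source is at T₀
NF = 26.5 − 16.6 = 9.9 dB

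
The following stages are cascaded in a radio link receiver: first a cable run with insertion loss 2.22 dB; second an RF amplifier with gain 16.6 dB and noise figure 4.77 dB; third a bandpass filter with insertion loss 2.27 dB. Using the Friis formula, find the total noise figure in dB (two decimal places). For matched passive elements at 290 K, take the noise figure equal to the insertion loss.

7.01 dB

Convert to linear (a loss of L dB is a gain of −L dB): F_i = 10^(NF_i/10), G_i = 10^(G_i,dB/10)
  Stage 1: F_1 = 10^(2.22/10) = 1.667, G_1 = 10^(−2.22/10) = 0.5998
  Stage 2: F_2 = 10^(4.77/10) = 2.999, G_2 = 10^(16.6/10) = 45.71
  Stage 3: F_3 = 10^(2.27/10) = 1.687, G_3 = 10^(−2.27/10) = 0.5929
Friis cascade:
  F = 1.667 + (2.999 − 1)/0.5998 + (1.687 − 1)/27.42 = 5.025
NF = 10 log₁₀(5.025) = 7.01 dB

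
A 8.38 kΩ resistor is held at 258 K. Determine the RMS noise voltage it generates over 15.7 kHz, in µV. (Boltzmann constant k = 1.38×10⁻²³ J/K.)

V_n = √(4kTRB)
4kTRB = 4 × 1.38×10⁻²³ × 258 × 8.38×10³ × 1.57×10⁴ = 1.87×10⁻¹² V²
V_n = √(1.87×10⁻¹²) = 1.37×10⁻⁶ V = 1.37 µV

1.37 µV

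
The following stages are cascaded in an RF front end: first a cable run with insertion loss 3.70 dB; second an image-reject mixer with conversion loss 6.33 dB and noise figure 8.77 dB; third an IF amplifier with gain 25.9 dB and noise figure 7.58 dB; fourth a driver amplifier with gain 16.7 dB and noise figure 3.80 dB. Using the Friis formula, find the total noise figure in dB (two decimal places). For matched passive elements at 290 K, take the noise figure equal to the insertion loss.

Convert to linear (a loss of L dB is a gain of −L dB): F_i = 10^(NF_i/10), G_i = 10^(G_i,dB/10)
  Stage 1: F_1 = 10^(3.70/10) = 2.344, G_1 = 10^(−3.70/10) = 0.4266
  Stage 2: F_2 = 10^(8.77/10) = 7.534, G_2 = 10^(−6.33/10) = 0.2328
  Stage 3: F_3 = 10^(7.58/10) = 5.728, G_3 = 10^(25.9/10) = 389.0
  Stage 4: F_4 = 10^(3.80/10) = 2.399, G_4 = 10^(16.7/10) = 46.77
Friis cascade:
  F = 2.344 + (7.534 − 1)/0.4266 + (5.728 − 1)/0.09931 + (2.399 − 1)/38.64 = 65.30
NF = 10 log₁₀(65.30) = 18.15 dB

18.15 dB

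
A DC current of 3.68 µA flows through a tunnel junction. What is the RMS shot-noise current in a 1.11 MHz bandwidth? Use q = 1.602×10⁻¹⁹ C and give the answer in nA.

1.14 nA

I_n = √(2qI·B)
2qI·B = 2 × 1.602×10⁻¹⁹ × 3.68×10⁻⁶ × 1.11×10⁶ = 1.31×10⁻¹⁸ A²
I_n = √(1.31×10⁻¹⁸) = 1.14×10⁻⁹ A = 1.14 nA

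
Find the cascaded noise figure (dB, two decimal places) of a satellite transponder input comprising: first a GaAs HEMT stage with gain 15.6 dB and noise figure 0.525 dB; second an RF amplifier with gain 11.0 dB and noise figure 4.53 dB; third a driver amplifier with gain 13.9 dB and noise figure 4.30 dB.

Convert to linear (a loss of L dB is a gain of −L dB): F_i = 10^(NF_i/10), G_i = 10^(G_i,dB/10)
  Stage 1: F_1 = 10^(0.525/10) = 1.128, G_1 = 10^(15.6/10) = 36.31
  Stage 2: F_2 = 10^(4.53/10) = 2.838, G_2 = 10^(11.0/10) = 12.59
  Stage 3: F_3 = 10^(4.30/10) = 2.692, G_3 = 10^(13.9/10) = 24.55
Friis cascade:
  F = 1.128 + (2.838 − 1)/36.31 + (2.692 − 1)/457.1 = 1.183
NF = 10 log₁₀(1.183) = 0.73 dB

0.73 dB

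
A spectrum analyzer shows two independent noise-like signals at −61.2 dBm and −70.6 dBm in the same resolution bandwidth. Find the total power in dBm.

−60.7 dBm

Convert to linear, add, convert back:
P₁ = 7.59×10⁻¹⁰ W, P₂ = 8.71×10⁻¹¹ W
P_tot = 8.46×10⁻¹⁰ W → 10 log₁₀(P_tot / 10⁻³) = −60.7 dBm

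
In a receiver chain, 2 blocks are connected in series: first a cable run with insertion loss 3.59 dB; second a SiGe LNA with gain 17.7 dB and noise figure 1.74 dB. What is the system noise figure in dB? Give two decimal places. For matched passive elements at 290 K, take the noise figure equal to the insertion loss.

Convert to linear (a loss of L dB is a gain of −L dB): F_i = 10^(NF_i/10), G_i = 10^(G_i,dB/10)
  Stage 1: F_1 = 10^(3.59/10) = 2.286, G_1 = 10^(−3.59/10) = 0.4375
  Stage 2: F_2 = 10^(1.74/10) = 1.493, G_2 = 10^(17.7/10) = 58.88
Friis cascade:
  F = 2.286 + (1.493 − 1)/0.4375 = 3.412
NF = 10 log₁₀(3.412) = 5.33 dB

5.33 dB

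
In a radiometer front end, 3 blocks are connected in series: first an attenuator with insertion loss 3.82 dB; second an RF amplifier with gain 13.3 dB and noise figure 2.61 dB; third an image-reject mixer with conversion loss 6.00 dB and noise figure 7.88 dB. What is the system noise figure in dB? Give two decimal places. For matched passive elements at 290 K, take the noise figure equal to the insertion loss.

6.97 dB

Convert to linear (a loss of L dB is a gain of −L dB): F_i = 10^(NF_i/10), G_i = 10^(G_i,dB/10)
  Stage 1: F_1 = 10^(3.82/10) = 2.410, G_1 = 10^(−3.82/10) = 0.4150
  Stage 2: F_2 = 10^(2.61/10) = 1.824, G_2 = 10^(13.3/10) = 21.38
  Stage 3: F_3 = 10^(7.88/10) = 6.138, G_3 = 10^(−6.00/10) = 0.2512
Friis cascade:
  F = 2.410 + (1.824 − 1)/0.4150 + (6.138 − 1)/8.872 = 4.975
NF = 10 log₁₀(4.975) = 6.97 dB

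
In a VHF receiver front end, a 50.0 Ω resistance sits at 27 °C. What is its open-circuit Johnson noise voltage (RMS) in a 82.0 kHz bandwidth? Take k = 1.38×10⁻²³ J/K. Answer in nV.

T = 27 °C + 273.15 = 300.15 K
V_n = √(4kTRB)
4kTRB = 4 × 1.38×10⁻²³ × 300.15 × 5.00×10¹ × 8.20×10⁴ = 6.79×10⁻¹⁴ V²
V_n = √(6.79×10⁻¹⁴) = 2.61×10⁻⁷ V = 261 nV

261 nV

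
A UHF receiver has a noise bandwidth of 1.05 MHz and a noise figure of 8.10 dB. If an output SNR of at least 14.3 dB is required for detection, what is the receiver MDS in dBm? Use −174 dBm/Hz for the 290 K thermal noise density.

−91.4 dBm

Sensitivity = −174 + 10 log₁₀(B) + NF + SNR_min
= −174 + 60.21 + 8.10 + 14.3
= −91.39 dBm → −91.4 dBm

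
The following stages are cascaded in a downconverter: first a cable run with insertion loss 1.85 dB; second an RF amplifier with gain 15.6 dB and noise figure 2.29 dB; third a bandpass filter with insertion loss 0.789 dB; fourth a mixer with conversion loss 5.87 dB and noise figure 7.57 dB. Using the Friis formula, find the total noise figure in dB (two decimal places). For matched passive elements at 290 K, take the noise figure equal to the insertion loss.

4.53 dB

Convert to linear (a loss of L dB is a gain of −L dB): F_i = 10^(NF_i/10), G_i = 10^(G_i,dB/10)
  Stage 1: F_1 = 10^(1.85/10) = 1.531, G_1 = 10^(−1.85/10) = 0.6531
  Stage 2: F_2 = 10^(2.29/10) = 1.694, G_2 = 10^(15.6/10) = 36.31
  Stage 3: F_3 = 10^(0.789/10) = 1.199, G_3 = 10^(−0.789/10) = 0.8339
  Stage 4: F_4 = 10^(7.57/10) = 5.715, G_4 = 10^(−5.87/10) = 0.2588
Friis cascade:
  F = 1.531 + (1.694 − 1)/0.6531 + (1.199 − 1)/23.71 + (5.715 − 1)/19.77 = 2.841
NF = 10 log₁₀(2.841) = 4.53 dB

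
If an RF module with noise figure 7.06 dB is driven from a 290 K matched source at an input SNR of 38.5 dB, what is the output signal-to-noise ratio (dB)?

31.44 dB

By definition F = SNR_in/SNR_out, so in dB: SNR_out = SNR_in − NF
SNR_out = 38.5 − 7.06 = 31.44 dB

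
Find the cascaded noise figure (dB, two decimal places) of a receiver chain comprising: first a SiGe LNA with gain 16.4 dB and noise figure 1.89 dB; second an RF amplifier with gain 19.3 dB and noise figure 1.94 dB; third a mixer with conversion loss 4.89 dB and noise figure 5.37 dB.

1.93 dB

Convert to linear (a loss of L dB is a gain of −L dB): F_i = 10^(NF_i/10), G_i = 10^(G_i,dB/10)
  Stage 1: F_1 = 10^(1.89/10) = 1.545, G_1 = 10^(16.4/10) = 43.65
  Stage 2: F_2 = 10^(1.94/10) = 1.563, G_2 = 10^(19.3/10) = 85.11
  Stage 3: F_3 = 10^(5.37/10) = 3.443, G_3 = 10^(−4.89/10) = 0.3243
Friis cascade:
  F = 1.545 + (1.563 − 1)/43.65 + (3.443 − 1)/3715 = 1.559
NF = 10 log₁₀(1.559) = 1.93 dB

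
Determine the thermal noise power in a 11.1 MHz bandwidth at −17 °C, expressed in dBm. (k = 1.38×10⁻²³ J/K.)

−104.1 dBm

T = −17 °C + 273.15 = 256.15 K
P_n = kTB = 1.38×10⁻²³ × 256.15 × 1.11×10⁷ = 3.92×10⁻¹⁴ W
In dBm: 10 log₁₀(3.92×10⁻¹⁴ / 10⁻³) = −104.1 dBm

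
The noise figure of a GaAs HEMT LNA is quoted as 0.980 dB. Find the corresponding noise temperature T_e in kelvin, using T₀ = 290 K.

F = 10^(0.980/10) = 1.25314
T_e = (F − 1)·T₀ = (1.25314 − 1) × 290 = 73.4 K

73.4 K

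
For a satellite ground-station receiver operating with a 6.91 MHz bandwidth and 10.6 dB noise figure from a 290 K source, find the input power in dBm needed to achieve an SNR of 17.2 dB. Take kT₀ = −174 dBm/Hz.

−77.8 dBm

Sensitivity = −174 + 10 log₁₀(B) + NF + SNR_min
= −174 + 68.39 + 10.6 + 17.2
= −77.81 dBm → −77.8 dBm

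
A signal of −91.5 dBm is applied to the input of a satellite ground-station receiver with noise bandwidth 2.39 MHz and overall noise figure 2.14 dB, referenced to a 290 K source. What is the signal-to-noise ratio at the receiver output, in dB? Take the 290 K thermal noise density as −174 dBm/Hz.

16.6 dB

Noise floor: N = −174 + 10 log₁₀(B) + NF
10 log₁₀(2.39×10⁶) = 63.78 dB
N = −174 + 63.78 + 2.14 = −108.08 dBm
SNR = P_sig − N = −91.5 − (−108.08) = 16.58 dB → 16.6 dB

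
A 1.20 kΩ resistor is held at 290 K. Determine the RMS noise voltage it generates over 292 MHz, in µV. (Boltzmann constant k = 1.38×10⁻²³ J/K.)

74.9 µV

V_n = √(4kTRB)
4kTRB = 4 × 1.38×10⁻²³ × 290 × 1.20×10³ × 2.92×10⁸ = 5.61×10⁻⁹ V²
V_n = √(5.61×10⁻⁹) = 7.49×10⁻⁵ V = 74.9 µV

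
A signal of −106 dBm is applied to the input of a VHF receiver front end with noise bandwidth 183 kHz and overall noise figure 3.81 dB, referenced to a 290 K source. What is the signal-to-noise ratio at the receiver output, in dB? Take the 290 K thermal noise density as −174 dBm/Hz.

11.6 dB

Noise floor: N = −174 + 10 log₁₀(B) + NF
10 log₁₀(1.83×10⁵) = 52.62 dB
N = −174 + 52.62 + 3.81 = −117.57 dBm
SNR = P_sig − N = −106 − (−117.57) = 11.57 dB → 11.6 dB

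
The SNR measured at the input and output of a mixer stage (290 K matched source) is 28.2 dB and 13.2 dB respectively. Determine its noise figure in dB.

NF (dB) = SNR_in(dB) − SNR_out(dB) when the source is at T₀
NF = 28.2 − 13.2 = 15.0 dB

15.0 dB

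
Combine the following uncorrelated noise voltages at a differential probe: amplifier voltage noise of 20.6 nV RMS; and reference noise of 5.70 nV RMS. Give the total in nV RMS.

Uncorrelated sources add in power (mean-square): V_tot = √(ΣV_i²)
V_tot = √[(2.06×10⁻⁸)² + (5.70×10⁻⁹)²] = 2.14×10⁻⁸ V = 21.4 nV

21.4 nV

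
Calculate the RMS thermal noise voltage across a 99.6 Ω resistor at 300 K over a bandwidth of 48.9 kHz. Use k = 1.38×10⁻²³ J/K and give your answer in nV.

284 nV

V_n = √(4kTRB)
4kTRB = 4 × 1.38×10⁻²³ × 300 × 9.96×10¹ × 4.89×10⁴ = 8.07×10⁻¹⁴ V²
V_n = √(8.07×10⁻¹⁴) = 2.84×10⁻⁷ V = 284 nV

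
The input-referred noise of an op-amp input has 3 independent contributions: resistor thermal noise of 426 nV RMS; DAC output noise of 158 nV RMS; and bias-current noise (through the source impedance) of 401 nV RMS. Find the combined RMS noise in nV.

606 nV

Uncorrelated sources add in power (mean-square): V_tot = √(ΣV_i²)
V_tot = √[(4.26×10⁻⁷)² + (1.58×10⁻⁷)² + (4.01×10⁻⁷)²] = 6.06×10⁻⁷ V = 606 nV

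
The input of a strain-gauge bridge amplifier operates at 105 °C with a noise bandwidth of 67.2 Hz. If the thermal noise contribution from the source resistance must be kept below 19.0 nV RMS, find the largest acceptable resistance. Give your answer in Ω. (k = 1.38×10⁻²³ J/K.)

257 Ω

T = 105 °C + 273.15 = 378.15 K
Johnson–Nyquist: V_n = √(4kTRB) ⇒ R = V_n² / (4kTB)
4kTB = 4 × 1.38×10⁻²³ × 378.15 × 6.72×10¹ = 1.40×10⁻¹⁸
R = (1.90×10⁻⁸)² / 1.40×10⁻¹⁸ = 2.57×10² Ω = 257 Ω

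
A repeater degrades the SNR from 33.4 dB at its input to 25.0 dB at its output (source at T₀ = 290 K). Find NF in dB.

8.4 dB

NF (dB) = SNR_in(dB) − SNR_out(dB) when the source is at T₀
NF = 33.4 − 25.0 = 8.4 dB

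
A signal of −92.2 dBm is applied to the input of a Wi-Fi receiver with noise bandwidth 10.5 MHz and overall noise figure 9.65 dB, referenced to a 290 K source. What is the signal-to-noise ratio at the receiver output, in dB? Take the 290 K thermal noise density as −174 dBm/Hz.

1.9 dB

Noise floor: N = −174 + 10 log₁₀(B) + NF
10 log₁₀(1.05×10⁷) = 70.21 dB
N = −174 + 70.21 + 9.65 = −94.14 dBm
SNR = P_sig − N = −92.2 − (−94.14) = 1.94 dB → 1.9 dB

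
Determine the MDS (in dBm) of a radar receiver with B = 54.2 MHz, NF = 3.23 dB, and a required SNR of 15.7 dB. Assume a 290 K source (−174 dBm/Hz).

−77.7 dBm

Sensitivity = −174 + 10 log₁₀(B) + NF + SNR_min
= −174 + 77.34 + 3.23 + 15.7
= −77.73 dBm → −77.7 dBm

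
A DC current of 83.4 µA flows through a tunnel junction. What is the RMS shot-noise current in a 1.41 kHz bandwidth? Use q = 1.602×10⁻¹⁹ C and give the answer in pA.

194 pA

I_n = √(2qI·B)
2qI·B = 2 × 1.602×10⁻¹⁹ × 8.34×10⁻⁵ × 1.41×10³ = 3.77×10⁻²⁰ A²
I_n = √(3.77×10⁻²⁰) = 1.94×10⁻¹⁰ A = 194 pA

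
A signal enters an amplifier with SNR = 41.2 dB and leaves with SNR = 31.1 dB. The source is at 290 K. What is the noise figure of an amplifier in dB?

10.1 dB

NF (dB) = SNR_in(dB) − SNR_out(dB) when the source is at T₀
NF = 41.2 − 31.1 = 10.1 dB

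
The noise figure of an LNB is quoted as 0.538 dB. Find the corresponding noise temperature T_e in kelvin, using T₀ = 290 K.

F = 10^(0.538/10) = 1.13188
T_e = (F − 1)·T₀ = (1.13188 − 1) × 290 = 38.2 K

38.2 K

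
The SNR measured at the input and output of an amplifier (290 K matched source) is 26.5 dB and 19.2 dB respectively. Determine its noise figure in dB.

NF (dB) = SNR_in(dB) − SNR_out(dB) when the source is at T₀
NF = 26.5 − 19.2 = 7.3 dB

7.3 dB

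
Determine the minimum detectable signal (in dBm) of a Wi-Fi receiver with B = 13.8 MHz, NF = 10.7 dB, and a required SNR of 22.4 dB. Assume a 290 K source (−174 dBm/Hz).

Sensitivity = −174 + 10 log₁₀(B) + NF + SNR_min
= −174 + 71.4 + 10.7 + 22.4
= −69.5 dBm → −69.5 dBm

−69.5 dBm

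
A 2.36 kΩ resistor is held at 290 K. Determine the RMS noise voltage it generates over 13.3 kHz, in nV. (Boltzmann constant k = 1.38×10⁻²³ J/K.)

V_n = √(4kTRB)
4kTRB = 4 × 1.38×10⁻²³ × 290 × 2.36×10³ × 1.33×10⁴ = 5.02×10⁻¹³ V²
V_n = √(5.02×10⁻¹³) = 7.09×10⁻⁷ V = 709 nV

709 nV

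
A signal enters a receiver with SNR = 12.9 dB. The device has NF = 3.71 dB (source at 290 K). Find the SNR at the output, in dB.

9.19 dB

By definition F = SNR_in/SNR_out, so in dB: SNR_out = SNR_in − NF
SNR_out = 12.9 − 3.71 = 9.19 dB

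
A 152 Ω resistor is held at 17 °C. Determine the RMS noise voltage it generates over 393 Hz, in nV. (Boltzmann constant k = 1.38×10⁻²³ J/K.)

T = 17 °C + 273.15 = 290.15 K
V_n = √(4kTRB)
4kTRB = 4 × 1.38×10⁻²³ × 290.15 × 1.52×10² × 3.93×10² = 9.57×10⁻¹⁶ V²
V_n = √(9.57×10⁻¹⁶) = 3.09×10⁻⁸ V = 30.9 nV

30.9 nV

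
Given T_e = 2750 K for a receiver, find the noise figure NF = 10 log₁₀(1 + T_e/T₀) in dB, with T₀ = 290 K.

10.20 dB

F = 1 + T_e/T₀ = 1 + 2750/290 = 10.4828
NF = 10 log₁₀(10.4828) = 10.20 dB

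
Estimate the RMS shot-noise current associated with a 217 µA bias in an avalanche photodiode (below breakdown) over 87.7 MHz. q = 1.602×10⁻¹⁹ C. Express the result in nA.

78.1 nA

I_n = √(2qI·B)
2qI·B = 2 × 1.602×10⁻¹⁹ × 2.17×10⁻⁴ × 8.77×10⁷ = 6.10×10⁻¹⁵ A²
I_n = √(6.10×10⁻¹⁵) = 7.81×10⁻⁸ A = 78.1 nA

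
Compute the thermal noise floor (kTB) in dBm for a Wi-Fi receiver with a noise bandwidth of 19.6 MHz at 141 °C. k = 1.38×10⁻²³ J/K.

T = 141 °C + 273.15 = 414.15 K
P_n = kTB = 1.38×10⁻²³ × 414.15 × 1.96×10⁷ = 1.12×10⁻¹³ W
In dBm: 10 log₁₀(1.12×10⁻¹³ / 10⁻³) = −99.5 dBm

−99.5 dBm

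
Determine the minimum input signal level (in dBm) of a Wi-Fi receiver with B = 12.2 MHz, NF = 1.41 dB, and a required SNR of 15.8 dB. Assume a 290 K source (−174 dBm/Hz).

Sensitivity = −174 + 10 log₁₀(B) + NF + SNR_min
= −174 + 70.86 + 1.41 + 15.8
= −85.93 dBm → −85.9 dBm

−85.9 dBm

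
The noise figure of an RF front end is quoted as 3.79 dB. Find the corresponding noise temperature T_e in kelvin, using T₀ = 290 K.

404 K

F = 10^(3.79/10) = 2.39332
T_e = (F − 1)·T₀ = (2.39332 − 1) × 290 = 404 K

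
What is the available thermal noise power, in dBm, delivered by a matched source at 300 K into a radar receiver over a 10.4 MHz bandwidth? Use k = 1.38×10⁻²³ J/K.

−103.7 dBm

P_n = kTB = 1.38×10⁻²³ × 300 × 1.04×10⁷ = 4.31×10⁻¹⁴ W
In dBm: 10 log₁₀(4.31×10⁻¹⁴ / 10⁻³) = −103.7 dBm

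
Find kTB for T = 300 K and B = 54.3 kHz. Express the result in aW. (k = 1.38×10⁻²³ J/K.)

P_n = kTB = 1.38×10⁻²³ × 300 × 5.43×10⁴ = 2.25×10⁻¹⁶ W = 225 aW

225 aW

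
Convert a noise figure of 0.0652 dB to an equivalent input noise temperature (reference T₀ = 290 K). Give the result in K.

F = 10^(0.0652/10) = 1.01513
T_e = (F − 1)·T₀ = (1.01513 − 1) × 290 = 4.39 K

4.39 K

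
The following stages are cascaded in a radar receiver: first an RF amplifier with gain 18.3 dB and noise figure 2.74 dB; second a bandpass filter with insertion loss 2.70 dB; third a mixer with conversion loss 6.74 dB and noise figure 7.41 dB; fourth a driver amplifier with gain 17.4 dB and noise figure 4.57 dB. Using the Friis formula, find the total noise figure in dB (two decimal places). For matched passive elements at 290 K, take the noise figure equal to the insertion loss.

3.54 dB

Convert to linear (a loss of L dB is a gain of −L dB): F_i = 10^(NF_i/10), G_i = 10^(G_i,dB/10)
  Stage 1: F_1 = 10^(2.74/10) = 1.879, G_1 = 10^(18.3/10) = 67.61
  Stage 2: F_2 = 10^(2.70/10) = 1.862, G_2 = 10^(−2.70/10) = 0.5370
  Stage 3: F_3 = 10^(7.41/10) = 5.508, G_3 = 10^(−6.74/10) = 0.2118
  Stage 4: F_4 = 10^(4.57/10) = 2.864, G_4 = 10^(17.4/10) = 54.95
Friis cascade:
  F = 1.879 + (1.862 − 1)/67.61 + (5.508 − 1)/36.31 + (2.864 − 1)/7.691 = 2.259
NF = 10 log₁₀(2.259) = 3.54 dB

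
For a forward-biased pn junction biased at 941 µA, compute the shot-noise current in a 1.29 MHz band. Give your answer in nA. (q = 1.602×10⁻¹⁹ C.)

19.7 nA

I_n = √(2qI·B)
2qI·B = 2 × 1.602×10⁻¹⁹ × 9.41×10⁻⁴ × 1.29×10⁶ = 3.89×10⁻¹⁶ A²
I_n = √(3.89×10⁻¹⁶) = 1.97×10⁻⁸ A = 19.7 nA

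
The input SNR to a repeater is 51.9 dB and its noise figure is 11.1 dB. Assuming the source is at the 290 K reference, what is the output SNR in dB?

By definition F = SNR_in/SNR_out, so in dB: SNR_out = SNR_in − NF
SNR_out = 51.9 − 11.1 = 40.8 dB

40.8 dB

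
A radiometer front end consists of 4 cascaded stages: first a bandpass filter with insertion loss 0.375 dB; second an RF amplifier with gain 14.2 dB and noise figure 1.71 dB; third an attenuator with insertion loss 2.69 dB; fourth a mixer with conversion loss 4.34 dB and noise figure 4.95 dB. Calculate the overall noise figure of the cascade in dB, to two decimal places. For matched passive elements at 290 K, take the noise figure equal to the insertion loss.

2.59 dB

Convert to linear (a loss of L dB is a gain of −L dB): F_i = 10^(NF_i/10), G_i = 10^(G_i,dB/10)
  Stage 1: F_1 = 10^(0.375/10) = 1.090, G_1 = 10^(−0.375/10) = 0.9173
  Stage 2: F_2 = 10^(1.71/10) = 1.483, G_2 = 10^(14.2/10) = 26.30
  Stage 3: F_3 = 10^(2.69/10) = 1.858, G_3 = 10^(−2.69/10) = 0.5383
  Stage 4: F_4 = 10^(4.95/10) = 3.126, G_4 = 10^(−4.34/10) = 0.3681
Friis cascade:
  F = 1.090 + (1.483 − 1)/0.9173 + (1.858 − 1)/24.13 + (3.126 − 1)/12.99 = 1.815
NF = 10 log₁₀(1.815) = 2.59 dB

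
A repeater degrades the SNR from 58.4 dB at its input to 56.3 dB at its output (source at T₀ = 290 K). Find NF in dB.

2.1 dB

NF (dB) = SNR_in(dB) − SNR_out(dB) when the source is at T₀
NF = 58.4 − 56.3 = 2.1 dB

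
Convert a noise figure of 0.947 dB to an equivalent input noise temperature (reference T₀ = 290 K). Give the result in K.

F = 10^(0.947/10) = 1.24366
T_e = (F − 1)·T₀ = (1.24366 − 1) × 290 = 70.7 K

70.7 K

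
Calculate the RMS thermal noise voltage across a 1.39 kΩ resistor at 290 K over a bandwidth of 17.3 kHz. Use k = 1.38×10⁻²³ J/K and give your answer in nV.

V_n = √(4kTRB)
4kTRB = 4 × 1.38×10⁻²³ × 290 × 1.39×10³ × 1.73×10⁴ = 3.85×10⁻¹³ V²
V_n = √(3.85×10⁻¹³) = 6.20×10⁻⁷ V = 620 nV

620 nV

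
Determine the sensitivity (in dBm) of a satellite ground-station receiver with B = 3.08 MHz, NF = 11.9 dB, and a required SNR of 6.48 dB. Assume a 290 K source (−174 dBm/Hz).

−90.7 dBm

Sensitivity = −174 + 10 log₁₀(B) + NF + SNR_min
= −174 + 64.89 + 11.9 + 6.48
= −90.73 dBm → −90.7 dBm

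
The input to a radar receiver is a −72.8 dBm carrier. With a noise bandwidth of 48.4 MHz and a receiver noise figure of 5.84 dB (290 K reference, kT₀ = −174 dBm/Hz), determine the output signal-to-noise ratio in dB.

Noise floor: N = −174 + 10 log₁₀(B) + NF
10 log₁₀(4.84×10⁷) = 76.85 dB
N = −174 + 76.85 + 5.84 = −91.31 dBm
SNR = P_sig − N = −72.8 − (−91.31) = 18.51 dB → 18.5 dB

18.5 dB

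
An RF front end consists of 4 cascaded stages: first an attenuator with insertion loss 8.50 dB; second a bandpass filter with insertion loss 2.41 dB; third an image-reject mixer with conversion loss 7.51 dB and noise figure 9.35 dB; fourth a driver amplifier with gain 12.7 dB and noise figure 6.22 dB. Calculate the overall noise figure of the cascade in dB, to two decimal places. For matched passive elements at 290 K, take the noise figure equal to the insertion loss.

25.16 dB

Convert to linear (a loss of L dB is a gain of −L dB): F_i = 10^(NF_i/10), G_i = 10^(G_i,dB/10)
  Stage 1: F_1 = 10^(8.50/10) = 7.079, G_1 = 10^(−8.50/10) = 0.1413
  Stage 2: F_2 = 10^(2.41/10) = 1.742, G_2 = 10^(−2.41/10) = 0.5741
  Stage 3: F_3 = 10^(9.35/10) = 8.610, G_3 = 10^(−7.51/10) = 0.1774
  Stage 4: F_4 = 10^(6.22/10) = 4.188, G_4 = 10^(12.7/10) = 18.62
Friis cascade:
  F = 7.079 + (1.742 − 1)/0.1413 + (8.610 − 1)/0.08110 + (4.188 − 1)/0.01439 = 327.7
NF = 10 log₁₀(327.7) = 25.16 dB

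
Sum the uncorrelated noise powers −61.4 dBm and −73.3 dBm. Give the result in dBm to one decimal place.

−61.1 dBm

Convert to linear, add, convert back:
P₁ = 7.24×10⁻¹⁰ W, P₂ = 4.68×10⁻¹¹ W
P_tot = 7.71×10⁻¹⁰ W → 10 log₁₀(P_tot / 10⁻³) = −61.1 dBm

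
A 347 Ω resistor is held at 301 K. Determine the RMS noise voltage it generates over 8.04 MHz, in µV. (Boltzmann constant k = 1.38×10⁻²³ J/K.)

V_n = √(4kTRB)
4kTRB = 4 × 1.38×10⁻²³ × 301 × 3.47×10² × 8.04×10⁶ = 4.64×10⁻¹¹ V²
V_n = √(4.64×10⁻¹¹) = 6.81×10⁻⁶ V = 6.81 µV

6.81 µV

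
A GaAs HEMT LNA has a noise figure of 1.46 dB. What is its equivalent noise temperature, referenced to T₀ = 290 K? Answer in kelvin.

F = 10^(1.46/10) = 1.39959
T_e = (F − 1)·T₀ = (1.39959 − 1) × 290 = 116 K

116 K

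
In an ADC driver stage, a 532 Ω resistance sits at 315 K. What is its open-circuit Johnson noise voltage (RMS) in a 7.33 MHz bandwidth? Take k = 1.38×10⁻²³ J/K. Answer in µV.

V_n = √(4kTRB)
4kTRB = 4 × 1.38×10⁻²³ × 315 × 5.32×10² × 7.33×10⁶ = 6.78×10⁻¹¹ V²
V_n = √(6.78×10⁻¹¹) = 8.23×10⁻⁶ V = 8.23 µV

8.23 µV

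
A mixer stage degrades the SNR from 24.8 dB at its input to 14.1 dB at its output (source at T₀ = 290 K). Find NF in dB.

10.7 dB

NF (dB) = SNR_in(dB) − SNR_out(dB) when the source is at T₀
NF = 24.8 − 14.1 = 10.7 dB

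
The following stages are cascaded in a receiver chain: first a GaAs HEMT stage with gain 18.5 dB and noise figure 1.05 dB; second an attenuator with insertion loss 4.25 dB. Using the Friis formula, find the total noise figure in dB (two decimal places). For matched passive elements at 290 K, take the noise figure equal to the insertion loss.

Convert to linear (a loss of L dB is a gain of −L dB): F_i = 10^(NF_i/10), G_i = 10^(G_i,dB/10)
  Stage 1: F_1 = 10^(1.05/10) = 1.274, G_1 = 10^(18.5/10) = 70.79
  Stage 2: F_2 = 10^(4.25/10) = 2.661, G_2 = 10^(−4.25/10) = 0.3758
Friis cascade:
  F = 1.274 + (2.661 − 1)/70.79 = 1.297
NF = 10 log₁₀(1.297) = 1.13 dB

1.13 dB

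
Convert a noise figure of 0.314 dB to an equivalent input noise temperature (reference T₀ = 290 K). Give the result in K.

F = 10^(0.314/10) = 1.07498
T_e = (F − 1)·T₀ = (1.07498 − 1) × 290 = 21.7 K

21.7 K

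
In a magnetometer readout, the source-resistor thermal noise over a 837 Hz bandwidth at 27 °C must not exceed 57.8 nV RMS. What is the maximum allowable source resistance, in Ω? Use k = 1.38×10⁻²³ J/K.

241 Ω

T = 27 °C + 273.15 = 300.15 K
Johnson–Nyquist: V_n = √(4kTRB) ⇒ R = V_n² / (4kTB)
4kTB = 4 × 1.38×10⁻²³ × 300.15 × 8.37×10² = 1.39×10⁻¹⁷
R = (5.78×10⁻⁸)² / 1.39×10⁻¹⁷ = 2.41×10² Ω = 241 Ω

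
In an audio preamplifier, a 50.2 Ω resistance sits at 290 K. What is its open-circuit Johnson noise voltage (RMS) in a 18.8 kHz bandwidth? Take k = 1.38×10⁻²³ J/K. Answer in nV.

123 nV

V_n = √(4kTRB)
4kTRB = 4 × 1.38×10⁻²³ × 290 × 5.02×10¹ × 1.88×10⁴ = 1.51×10⁻¹⁴ V²
V_n = √(1.51×10⁻¹⁴) = 1.23×10⁻⁷ V = 123 nV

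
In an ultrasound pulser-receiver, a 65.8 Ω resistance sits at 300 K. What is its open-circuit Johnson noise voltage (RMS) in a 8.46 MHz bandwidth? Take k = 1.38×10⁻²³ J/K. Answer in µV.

3.04 µV

V_n = √(4kTRB)
4kTRB = 4 × 1.38×10⁻²³ × 300 × 6.58×10¹ × 8.46×10⁶ = 9.22×10⁻¹² V²
V_n = √(9.22×10⁻¹²) = 3.04×10⁻⁶ V = 3.04 µV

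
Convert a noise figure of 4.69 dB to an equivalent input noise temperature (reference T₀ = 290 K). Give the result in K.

564 K

F = 10^(4.69/10) = 2.94442
T_e = (F − 1)·T₀ = (2.94442 − 1) × 290 = 564 K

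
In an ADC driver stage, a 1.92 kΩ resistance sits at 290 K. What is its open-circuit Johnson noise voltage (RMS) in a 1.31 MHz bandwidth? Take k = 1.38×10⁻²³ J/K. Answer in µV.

V_n = √(4kTRB)
4kTRB = 4 × 1.38×10⁻²³ × 290 × 1.92×10³ × 1.31×10⁶ = 4.03×10⁻¹¹ V²
V_n = √(4.03×10⁻¹¹) = 6.35×10⁻⁶ V = 6.35 µV

6.35 µV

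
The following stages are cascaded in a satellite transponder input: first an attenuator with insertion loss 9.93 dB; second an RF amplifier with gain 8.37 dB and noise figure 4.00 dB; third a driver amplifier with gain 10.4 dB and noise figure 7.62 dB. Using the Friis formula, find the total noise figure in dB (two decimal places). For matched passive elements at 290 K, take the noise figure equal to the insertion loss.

14.99 dB

Convert to linear (a loss of L dB is a gain of −L dB): F_i = 10^(NF_i/10), G_i = 10^(G_i,dB/10)
  Stage 1: F_1 = 10^(9.93/10) = 9.840, G_1 = 10^(−9.93/10) = 0.1016
  Stage 2: F_2 = 10^(4.00/10) = 2.512, G_2 = 10^(8.37/10) = 6.871
  Stage 3: F_3 = 10^(7.62/10) = 5.781, G_3 = 10^(10.4/10) = 10.96
Friis cascade:
  F = 9.840 + (2.512 − 1)/0.1016 + (5.781 − 1)/0.6982 = 31.56
NF = 10 log₁₀(31.56) = 14.99 dB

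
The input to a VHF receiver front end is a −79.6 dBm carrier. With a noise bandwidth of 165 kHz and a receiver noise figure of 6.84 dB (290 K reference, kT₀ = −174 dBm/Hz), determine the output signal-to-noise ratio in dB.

Noise floor: N = −174 + 10 log₁₀(B) + NF
10 log₁₀(1.65×10⁵) = 52.17 dB
N = −174 + 52.17 + 6.84 = −114.99 dBm
SNR = P_sig − N = −79.6 − (−114.99) = 35.39 dB → 35.4 dB

35.4 dB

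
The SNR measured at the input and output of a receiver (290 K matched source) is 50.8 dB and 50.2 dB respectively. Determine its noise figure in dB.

NF (dB) = SNR_in(dB) − SNR_out(dB) when the source is at T₀
NF = 50.8 − 50.2 = 0.6 dB

0.6 dB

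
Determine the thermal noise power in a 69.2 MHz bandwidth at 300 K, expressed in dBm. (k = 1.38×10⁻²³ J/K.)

P_n = kTB = 1.38×10⁻²³ × 300 × 6.92×10⁷ = 2.86×10⁻¹³ W
In dBm: 10 log₁₀(2.86×10⁻¹³ / 10⁻³) = −95.4 dBm

−95.4 dBm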